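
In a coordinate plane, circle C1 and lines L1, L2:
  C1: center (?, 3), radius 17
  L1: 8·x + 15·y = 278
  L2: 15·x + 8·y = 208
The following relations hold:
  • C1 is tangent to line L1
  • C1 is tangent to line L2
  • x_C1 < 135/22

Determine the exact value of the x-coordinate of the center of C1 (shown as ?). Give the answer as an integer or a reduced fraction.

1. [C1‖L1]  x_C1² − (233/4)x_C1 − 1827/4 = 0  ⇒  x_C1 = -7 or 261/4
2. [C1‖L2]  x_C1² − (368/15)x_C1 − 3311/15 = 0  ⇒  x_C1 = -7 or 473/15

-7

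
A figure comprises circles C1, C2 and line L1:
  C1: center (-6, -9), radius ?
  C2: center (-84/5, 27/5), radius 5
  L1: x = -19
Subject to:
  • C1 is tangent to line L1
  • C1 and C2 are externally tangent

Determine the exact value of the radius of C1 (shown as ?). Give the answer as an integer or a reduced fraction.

1. [C1‖L1]  r_C1² − 169 = 0  ⇒  r_C1 = 13 (r>0 drops 1)
2. [ext C1·C2]  r_C1² + 10r_C1 − 299 = 0  ⇒  r_C1 = 13 (r>0 drops 1)

13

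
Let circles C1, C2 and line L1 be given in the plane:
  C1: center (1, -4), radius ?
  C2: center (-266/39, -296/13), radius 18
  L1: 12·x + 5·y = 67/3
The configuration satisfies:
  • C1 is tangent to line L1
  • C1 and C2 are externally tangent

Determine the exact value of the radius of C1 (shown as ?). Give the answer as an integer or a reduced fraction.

7/3

1. [C1‖L1]  r_C1² − 49/9 = 0  ⇒  r_C1 = 7/3 (r>0 drops 1)
2. [ext C1·C2]  r_C1² + 36r_C1 − 805/9 = 0  ⇒  r_C1 = 7/3 (r>0 drops 1)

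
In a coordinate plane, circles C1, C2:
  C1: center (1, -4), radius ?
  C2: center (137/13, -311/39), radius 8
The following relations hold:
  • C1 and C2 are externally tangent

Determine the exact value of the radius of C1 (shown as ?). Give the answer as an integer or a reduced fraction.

1. [ext C1·C2]  r_C1² + 16r_C1 − 385/9 = 0  ⇒  r_C1 = 7/3 (r>0 drops 1)

7/3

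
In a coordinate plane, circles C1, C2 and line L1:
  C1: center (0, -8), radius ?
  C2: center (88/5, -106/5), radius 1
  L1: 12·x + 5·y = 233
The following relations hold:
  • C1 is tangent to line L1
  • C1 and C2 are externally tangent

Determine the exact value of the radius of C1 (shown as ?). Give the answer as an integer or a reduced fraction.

1. [C1‖L1]  r_C1² − 441 = 0  ⇒  r_C1 = 21 (r>0 drops 1)
2. [ext C1·C2]  r_C1² + 2r_C1 − 483 = 0  ⇒  r_C1 = 21 (r>0 drops 1)

21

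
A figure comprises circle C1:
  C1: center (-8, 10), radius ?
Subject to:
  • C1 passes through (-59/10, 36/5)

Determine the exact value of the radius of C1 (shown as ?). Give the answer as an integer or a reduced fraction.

1. [C1∋P]  r_C1² − 49/4 = 0  ⇒  r_C1 = 7/2 (r>0 drops 1)

7/2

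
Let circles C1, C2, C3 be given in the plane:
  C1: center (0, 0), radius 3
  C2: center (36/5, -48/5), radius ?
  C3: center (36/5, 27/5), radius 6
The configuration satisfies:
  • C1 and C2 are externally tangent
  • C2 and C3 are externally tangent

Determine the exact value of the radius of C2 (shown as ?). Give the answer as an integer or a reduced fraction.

1. [ext C1·C2]  r_C2² + 6r_C2 − 135 = 0  ⇒  r_C2 = 9 (r>0 drops 1)
2. [ext C2·C3]  r_C2² + 12r_C2 − 189 = 0  ⇒  r_C2 = 9 (r>0 drops 1)

9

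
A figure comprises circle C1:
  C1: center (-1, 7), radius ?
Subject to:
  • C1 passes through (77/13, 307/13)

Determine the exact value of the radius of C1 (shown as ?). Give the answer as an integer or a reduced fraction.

18

1. [C1∋P]  r_C1² − 324 = 0  ⇒  r_C1 = 18 (r>0 drops 1)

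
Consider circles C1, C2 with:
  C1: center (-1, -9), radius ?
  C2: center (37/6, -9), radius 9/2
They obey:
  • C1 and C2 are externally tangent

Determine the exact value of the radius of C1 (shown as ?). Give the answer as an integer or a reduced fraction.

8/3

1. [ext C1·C2]  r_C1² + 9r_C1 − 280/9 = 0  ⇒  r_C1 = 8/3 (r>0 drops 1)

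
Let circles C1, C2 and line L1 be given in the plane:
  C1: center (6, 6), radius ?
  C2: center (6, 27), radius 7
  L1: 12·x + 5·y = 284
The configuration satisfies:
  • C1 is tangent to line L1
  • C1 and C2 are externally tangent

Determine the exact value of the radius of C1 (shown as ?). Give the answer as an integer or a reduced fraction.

14

1. [C1‖L1]  r_C1² − 196 = 0  ⇒  r_C1 = 14 (r>0 drops 1)
2. [ext C1·C2]  r_C1² + 14r_C1 − 392 = 0  ⇒  r_C1 = 14 (r>0 drops 1)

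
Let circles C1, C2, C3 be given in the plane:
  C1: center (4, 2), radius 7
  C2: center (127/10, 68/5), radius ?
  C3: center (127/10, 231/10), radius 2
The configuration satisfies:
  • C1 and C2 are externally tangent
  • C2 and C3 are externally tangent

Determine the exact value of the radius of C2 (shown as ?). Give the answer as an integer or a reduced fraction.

1. [ext C1·C2]  r_C2² + 14r_C2 − 645/4 = 0  ⇒  r_C2 = 15/2 (r>0 drops 1)
2. [ext C2·C3]  r_C2² + 4r_C2 − 345/4 = 0  ⇒  r_C2 = 15/2 (r>0 drops 1)

15/2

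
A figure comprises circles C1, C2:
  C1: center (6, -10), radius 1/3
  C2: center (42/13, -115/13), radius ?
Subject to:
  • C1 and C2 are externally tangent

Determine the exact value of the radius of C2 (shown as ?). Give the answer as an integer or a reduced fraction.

1. [ext C1·C2]  r_C2² + (2/3)r_C2 − 80/9 = 0  ⇒  r_C2 = 8/3 (r>0 drops 1)

8/3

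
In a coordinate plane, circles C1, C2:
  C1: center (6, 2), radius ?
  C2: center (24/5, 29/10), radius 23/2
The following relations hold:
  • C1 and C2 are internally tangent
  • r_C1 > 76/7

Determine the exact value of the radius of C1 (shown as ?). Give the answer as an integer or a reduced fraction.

13

1. [int C1,C2]  r_C1² − 23r_C1 + 130 = 0  ⇒  r_C1 = 10 or 13
2. given r_C1 > 76/7: keep 13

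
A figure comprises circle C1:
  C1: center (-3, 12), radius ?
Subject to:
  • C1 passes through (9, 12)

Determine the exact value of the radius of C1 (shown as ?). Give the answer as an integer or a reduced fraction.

1. [C1∋P]  r_C1² − 144 = 0  ⇒  r_C1 = 12 (r>0 drops 1)

12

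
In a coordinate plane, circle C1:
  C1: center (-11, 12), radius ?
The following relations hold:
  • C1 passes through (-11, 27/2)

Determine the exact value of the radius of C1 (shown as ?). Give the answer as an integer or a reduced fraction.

1. [C1∋P]  r_C1² − 9/4 = 0  ⇒  r_C1 = 3/2 (r>0 drops 1)

3/2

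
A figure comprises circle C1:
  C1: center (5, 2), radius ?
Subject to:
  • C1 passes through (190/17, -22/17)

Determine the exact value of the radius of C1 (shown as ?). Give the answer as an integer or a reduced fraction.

7

1. [C1∋P]  r_C1² − 49 = 0  ⇒  r_C1 = 7 (r>0 drops 1)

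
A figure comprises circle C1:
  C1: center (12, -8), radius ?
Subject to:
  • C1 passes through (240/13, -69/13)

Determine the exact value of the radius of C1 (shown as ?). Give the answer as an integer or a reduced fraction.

1. [C1∋P]  r_C1² − 49 = 0  ⇒  r_C1 = 7 (r>0 drops 1)

7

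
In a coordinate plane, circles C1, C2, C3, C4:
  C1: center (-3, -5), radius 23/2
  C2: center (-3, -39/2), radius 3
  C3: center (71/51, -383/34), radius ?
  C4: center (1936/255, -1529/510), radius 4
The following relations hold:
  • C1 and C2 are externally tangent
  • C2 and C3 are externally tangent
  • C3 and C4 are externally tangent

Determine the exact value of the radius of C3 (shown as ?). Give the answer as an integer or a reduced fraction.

19/3

1. [ext C2·C3]  r_C3² + 6r_C3 − 703/9 = 0  ⇒  r_C3 = 19/3 (r>0 drops 1)
2. [ext C3·C4]  r_C3² + 8r_C3 − 817/9 = 0  ⇒  r_C3 = 19/3 (r>0 drops 1)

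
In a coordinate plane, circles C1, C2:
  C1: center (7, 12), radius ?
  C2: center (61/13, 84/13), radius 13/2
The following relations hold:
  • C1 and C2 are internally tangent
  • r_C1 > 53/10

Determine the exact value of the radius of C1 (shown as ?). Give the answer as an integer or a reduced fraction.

25/2

1. [int C1,C2]  r_C1² − 13r_C1 + 25/4 = 0  ⇒  r_C1 = 1/2 or 25/2
2. given r_C1 > 53/10: keep 25/2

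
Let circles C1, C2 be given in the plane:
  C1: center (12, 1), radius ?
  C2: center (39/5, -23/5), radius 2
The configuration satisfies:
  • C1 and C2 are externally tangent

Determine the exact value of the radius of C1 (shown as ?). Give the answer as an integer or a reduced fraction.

1. [ext C1·C2]  r_C1² + 4r_C1 − 45 = 0  ⇒  r_C1 = 5 (r>0 drops 1)

5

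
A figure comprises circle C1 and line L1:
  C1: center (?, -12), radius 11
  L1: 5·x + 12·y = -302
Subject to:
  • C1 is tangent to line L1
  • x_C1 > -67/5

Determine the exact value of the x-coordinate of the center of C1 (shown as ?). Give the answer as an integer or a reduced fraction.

-3

1. [C1‖L1]  x_C1² + (316/5)x_C1 + 903/5 = 0  ⇒  x_C1 = -301/5 or -3
2. given x_C1 > -67/5: keep -3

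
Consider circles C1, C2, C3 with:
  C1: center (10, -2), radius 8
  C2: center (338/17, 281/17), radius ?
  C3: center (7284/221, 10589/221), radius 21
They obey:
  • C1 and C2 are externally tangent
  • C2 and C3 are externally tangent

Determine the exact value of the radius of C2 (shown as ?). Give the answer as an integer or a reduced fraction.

1. [ext C1·C2]  r_C2² + 16r_C2 − 377 = 0  ⇒  r_C2 = 13 (r>0 drops 1)
2. [ext C2·C3]  r_C2² + 42r_C2 − 715 = 0  ⇒  r_C2 = 13 (r>0 drops 1)

13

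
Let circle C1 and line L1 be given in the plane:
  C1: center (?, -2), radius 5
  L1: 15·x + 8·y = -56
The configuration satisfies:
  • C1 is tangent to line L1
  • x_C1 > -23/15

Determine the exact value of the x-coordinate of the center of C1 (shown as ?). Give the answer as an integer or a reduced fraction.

1. [C1‖L1]  x_C1² + (16/3)x_C1 − 25 = 0  ⇒  x_C1 = -25/3 or 3
2. given x_C1 > -23/15: keep 3

3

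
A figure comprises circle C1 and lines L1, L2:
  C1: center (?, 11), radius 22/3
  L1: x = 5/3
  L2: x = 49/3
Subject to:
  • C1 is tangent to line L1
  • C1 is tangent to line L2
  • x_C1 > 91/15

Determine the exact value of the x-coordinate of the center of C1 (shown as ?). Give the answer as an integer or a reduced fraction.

1. [C1‖L1]  x_C1² − (10/3)x_C1 − 51 = 0  ⇒  x_C1 = -17/3 or 9
2. [C1‖L2]  x_C1² − (98/3)x_C1 + 213 = 0  ⇒  x_C1 = 9 or 71/3

9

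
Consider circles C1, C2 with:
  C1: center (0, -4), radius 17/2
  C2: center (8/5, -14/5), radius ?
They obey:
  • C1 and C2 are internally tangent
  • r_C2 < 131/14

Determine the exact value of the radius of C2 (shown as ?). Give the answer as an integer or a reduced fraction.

1. [int C1,C2]  r_C2² − 17r_C2 + 273/4 = 0  ⇒  r_C2 = 13/2 or 21/2
2. given r_C2 < 131/14: keep 13/2

13/2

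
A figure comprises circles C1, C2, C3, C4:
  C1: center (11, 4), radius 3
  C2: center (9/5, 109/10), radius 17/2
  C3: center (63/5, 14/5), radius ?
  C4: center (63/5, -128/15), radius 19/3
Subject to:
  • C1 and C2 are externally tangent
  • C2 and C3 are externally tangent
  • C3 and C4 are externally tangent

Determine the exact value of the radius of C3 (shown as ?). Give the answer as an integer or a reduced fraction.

5

1. [ext C2·C3]  r_C3² + 17r_C3 − 110 = 0  ⇒  r_C3 = 5 (r>0 drops 1)
2. [ext C3·C4]  r_C3² + (38/3)r_C3 − 265/3 = 0  ⇒  r_C3 = 5 (r>0 drops 1)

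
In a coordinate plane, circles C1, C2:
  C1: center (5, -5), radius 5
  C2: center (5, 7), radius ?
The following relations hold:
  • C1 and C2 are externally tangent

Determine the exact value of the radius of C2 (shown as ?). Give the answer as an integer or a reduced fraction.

7

1. [ext C1·C2]  r_C2² + 10r_C2 − 119 = 0  ⇒  r_C2 = 7 (r>0 drops 1)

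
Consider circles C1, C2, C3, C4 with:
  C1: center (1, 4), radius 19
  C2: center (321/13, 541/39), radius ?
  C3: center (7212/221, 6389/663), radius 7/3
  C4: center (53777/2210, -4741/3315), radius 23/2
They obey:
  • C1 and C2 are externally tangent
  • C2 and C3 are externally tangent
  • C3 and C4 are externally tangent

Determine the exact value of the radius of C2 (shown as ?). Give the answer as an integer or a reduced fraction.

1. [ext C1·C2]  r_C2² + 38r_C2 − 2680/9 = 0  ⇒  r_C2 = 20/3 (r>0 drops 1)
2. [ext C2·C3]  r_C2² + (14/3)r_C2 − 680/9 = 0  ⇒  r_C2 = 20/3 (r>0 drops 1)

20/3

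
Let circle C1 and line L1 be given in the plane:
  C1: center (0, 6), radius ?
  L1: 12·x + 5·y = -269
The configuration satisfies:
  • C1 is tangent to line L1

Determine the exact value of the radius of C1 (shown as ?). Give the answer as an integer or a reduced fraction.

1. [C1‖L1]  r_C1² − 529 = 0  ⇒  r_C1 = 23 (r>0 drops 1)

23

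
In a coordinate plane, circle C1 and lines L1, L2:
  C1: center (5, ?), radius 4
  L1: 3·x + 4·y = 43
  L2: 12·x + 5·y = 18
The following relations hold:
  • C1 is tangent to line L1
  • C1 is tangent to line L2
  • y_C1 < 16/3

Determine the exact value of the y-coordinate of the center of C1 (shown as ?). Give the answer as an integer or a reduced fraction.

1. [C1‖L1]  y_C1² − 14y_C1 + 24 = 0  ⇒  y_C1 = 2 or 12
2. [C1‖L2]  y_C1² + (84/5)y_C1 − 188/5 = 0  ⇒  y_C1 = -94/5 or 2

2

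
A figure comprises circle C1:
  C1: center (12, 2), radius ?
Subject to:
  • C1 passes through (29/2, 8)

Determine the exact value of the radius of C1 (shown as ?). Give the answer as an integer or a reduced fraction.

1. [C1∋P]  r_C1² − 169/4 = 0  ⇒  r_C1 = 13/2 (r>0 drops 1)

13/2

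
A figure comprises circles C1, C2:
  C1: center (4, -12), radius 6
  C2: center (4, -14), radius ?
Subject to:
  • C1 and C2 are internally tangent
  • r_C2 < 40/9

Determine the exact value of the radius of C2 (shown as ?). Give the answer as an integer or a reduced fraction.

4

1. [int C1,C2]  r_C2² − 12r_C2 + 32 = 0  ⇒  r_C2 = 4 or 8
2. given r_C2 < 40/9: keep 4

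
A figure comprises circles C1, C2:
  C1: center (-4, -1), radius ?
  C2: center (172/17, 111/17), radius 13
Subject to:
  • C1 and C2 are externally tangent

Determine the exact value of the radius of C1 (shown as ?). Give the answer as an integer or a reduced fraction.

3

1. [ext C1·C2]  r_C1² + 26r_C1 − 87 = 0  ⇒  r_C1 = 3 (r>0 drops 1)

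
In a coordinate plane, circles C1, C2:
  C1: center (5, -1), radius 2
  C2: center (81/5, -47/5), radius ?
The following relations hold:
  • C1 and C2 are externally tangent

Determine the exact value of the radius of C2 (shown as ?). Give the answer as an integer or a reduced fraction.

1. [ext C1·C2]  r_C2² + 4r_C2 − 192 = 0  ⇒  r_C2 = 12 (r>0 drops 1)

12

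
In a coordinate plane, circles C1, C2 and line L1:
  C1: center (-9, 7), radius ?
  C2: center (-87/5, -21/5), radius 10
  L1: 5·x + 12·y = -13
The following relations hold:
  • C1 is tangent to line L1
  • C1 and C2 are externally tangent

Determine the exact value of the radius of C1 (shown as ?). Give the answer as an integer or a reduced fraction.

1. [C1‖L1]  r_C1² − 16 = 0  ⇒  r_C1 = 4 (r>0 drops 1)
2. [ext C1·C2]  r_C1² + 20r_C1 − 96 = 0  ⇒  r_C1 = 4 (r>0 drops 1)

4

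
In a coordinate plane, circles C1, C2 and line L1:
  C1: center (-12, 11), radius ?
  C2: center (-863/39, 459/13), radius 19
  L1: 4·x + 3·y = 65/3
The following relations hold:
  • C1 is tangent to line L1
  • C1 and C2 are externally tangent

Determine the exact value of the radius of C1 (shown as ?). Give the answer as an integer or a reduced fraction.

1. [C1‖L1]  r_C1² − 484/9 = 0  ⇒  r_C1 = 22/3 (r>0 drops 1)
2. [ext C1·C2]  r_C1² + 38r_C1 − 2992/9 = 0  ⇒  r_C1 = 22/3 (r>0 drops 1)

22/3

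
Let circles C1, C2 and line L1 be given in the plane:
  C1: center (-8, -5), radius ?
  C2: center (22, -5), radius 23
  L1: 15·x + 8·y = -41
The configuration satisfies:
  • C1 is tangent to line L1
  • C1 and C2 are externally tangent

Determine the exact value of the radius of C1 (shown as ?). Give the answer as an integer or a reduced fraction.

1. [C1‖L1]  r_C1² − 49 = 0  ⇒  r_C1 = 7 (r>0 drops 1)
2. [ext C1·C2]  r_C1² + 46r_C1 − 371 = 0  ⇒  r_C1 = 7 (r>0 drops 1)

7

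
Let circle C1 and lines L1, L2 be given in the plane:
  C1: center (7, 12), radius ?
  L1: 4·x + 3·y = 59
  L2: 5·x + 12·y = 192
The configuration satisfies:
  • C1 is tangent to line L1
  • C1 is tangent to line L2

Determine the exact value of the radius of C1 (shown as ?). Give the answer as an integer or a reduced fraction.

1

1. [C1‖L1]  r_C1² − 1 = 0  ⇒  r_C1 = 1 (r>0 drops 1)
2. [C1‖L2]  r_C1² − 1 = 0  ⇒  r_C1 = 1 (r>0 drops 1)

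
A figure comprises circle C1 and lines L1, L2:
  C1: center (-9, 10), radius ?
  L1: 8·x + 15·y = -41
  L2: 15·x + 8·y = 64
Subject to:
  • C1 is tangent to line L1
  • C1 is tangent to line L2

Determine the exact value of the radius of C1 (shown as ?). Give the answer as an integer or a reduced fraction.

1. [C1‖L1]  r_C1² − 49 = 0  ⇒  r_C1 = 7 (r>0 drops 1)
2. [C1‖L2]  r_C1² − 49 = 0  ⇒  r_C1 = 7 (r>0 drops 1)

7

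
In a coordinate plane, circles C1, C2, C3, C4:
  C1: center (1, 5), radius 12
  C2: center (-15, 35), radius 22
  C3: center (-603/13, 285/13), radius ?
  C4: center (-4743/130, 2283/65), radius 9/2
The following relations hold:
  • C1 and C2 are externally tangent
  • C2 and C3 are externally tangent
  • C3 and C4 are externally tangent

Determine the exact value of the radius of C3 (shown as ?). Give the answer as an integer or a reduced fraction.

12

1. [ext C2·C3]  r_C3² + 44r_C3 − 672 = 0  ⇒  r_C3 = 12 (r>0 drops 1)
2. [ext C3·C4]  r_C3² + 9r_C3 − 252 = 0  ⇒  r_C3 = 12 (r>0 drops 1)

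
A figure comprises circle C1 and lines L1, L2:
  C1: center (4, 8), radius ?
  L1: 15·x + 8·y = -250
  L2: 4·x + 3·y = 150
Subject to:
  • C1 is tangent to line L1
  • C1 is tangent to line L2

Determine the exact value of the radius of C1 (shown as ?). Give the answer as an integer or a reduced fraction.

1. [C1‖L1]  r_C1² − 484 = 0  ⇒  r_C1 = 22 (r>0 drops 1)
2. [C1‖L2]  r_C1² − 484 = 0  ⇒  r_C1 = 22 (r>0 drops 1)

22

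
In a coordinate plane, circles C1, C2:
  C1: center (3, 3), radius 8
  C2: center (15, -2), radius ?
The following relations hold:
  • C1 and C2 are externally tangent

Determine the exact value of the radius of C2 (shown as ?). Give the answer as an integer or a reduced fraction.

5

1. [ext C1·C2]  r_C2² + 16r_C2 − 105 = 0  ⇒  r_C2 = 5 (r>0 drops 1)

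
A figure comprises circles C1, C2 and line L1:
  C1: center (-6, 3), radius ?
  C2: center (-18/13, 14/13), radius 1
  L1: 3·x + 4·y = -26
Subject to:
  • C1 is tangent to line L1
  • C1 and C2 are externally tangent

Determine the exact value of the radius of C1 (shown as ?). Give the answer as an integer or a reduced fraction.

1. [C1‖L1]  r_C1² − 16 = 0  ⇒  r_C1 = 4 (r>0 drops 1)
2. [ext C1·C2]  r_C1² + 2r_C1 − 24 = 0  ⇒  r_C1 = 4 (r>0 drops 1)

4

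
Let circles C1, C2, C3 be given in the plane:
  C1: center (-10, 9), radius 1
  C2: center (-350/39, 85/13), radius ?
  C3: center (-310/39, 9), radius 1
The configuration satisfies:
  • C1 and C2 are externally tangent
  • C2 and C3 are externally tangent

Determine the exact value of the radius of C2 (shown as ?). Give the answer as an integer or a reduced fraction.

5/3

1. [ext C1·C2]  r_C2² + 2r_C2 − 55/9 = 0  ⇒  r_C2 = 5/3 (r>0 drops 1)
2. [ext C2·C3]  r_C2² + 2r_C2 − 55/9 = 0  ⇒  r_C2 = 5/3 (r>0 drops 1)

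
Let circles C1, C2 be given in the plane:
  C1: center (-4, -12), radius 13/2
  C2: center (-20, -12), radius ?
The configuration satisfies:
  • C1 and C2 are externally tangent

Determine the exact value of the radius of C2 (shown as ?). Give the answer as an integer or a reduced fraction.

1. [ext C1·C2]  r_C2² + 13r_C2 − 855/4 = 0  ⇒  r_C2 = 19/2 (r>0 drops 1)

19/2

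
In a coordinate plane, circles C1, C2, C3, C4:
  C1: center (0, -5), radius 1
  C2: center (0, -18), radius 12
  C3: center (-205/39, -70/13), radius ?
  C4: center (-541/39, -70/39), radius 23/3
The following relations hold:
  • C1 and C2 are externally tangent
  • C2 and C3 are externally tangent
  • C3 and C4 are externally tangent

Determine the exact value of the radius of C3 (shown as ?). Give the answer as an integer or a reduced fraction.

5/3

1. [ext C2·C3]  r_C3² + 24r_C3 − 385/9 = 0  ⇒  r_C3 = 5/3 (r>0 drops 1)
2. [ext C3·C4]  r_C3² + (46/3)r_C3 − 85/3 = 0  ⇒  r_C3 = 5/3 (r>0 drops 1)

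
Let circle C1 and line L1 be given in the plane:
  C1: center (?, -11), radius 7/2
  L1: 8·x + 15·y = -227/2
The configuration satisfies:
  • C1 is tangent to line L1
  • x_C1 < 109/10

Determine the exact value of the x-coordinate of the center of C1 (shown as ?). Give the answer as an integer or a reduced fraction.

1. [C1‖L1]  x_C1² − (103/8)x_C1 − 111/8 = 0  ⇒  x_C1 = -1 or 111/8
2. given x_C1 < 109/10: keep -1

-1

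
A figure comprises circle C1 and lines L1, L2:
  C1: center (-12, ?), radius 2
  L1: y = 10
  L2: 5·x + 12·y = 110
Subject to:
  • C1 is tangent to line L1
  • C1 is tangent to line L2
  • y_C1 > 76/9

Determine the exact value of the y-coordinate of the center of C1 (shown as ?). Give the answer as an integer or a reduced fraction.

12

1. [C1‖L1]  y_C1² − 20y_C1 + 96 = 0  ⇒  y_C1 = 8 or 12
2. [C1‖L2]  y_C1² − (85/3)y_C1 + 196 = 0  ⇒  y_C1 = 12 or 49/3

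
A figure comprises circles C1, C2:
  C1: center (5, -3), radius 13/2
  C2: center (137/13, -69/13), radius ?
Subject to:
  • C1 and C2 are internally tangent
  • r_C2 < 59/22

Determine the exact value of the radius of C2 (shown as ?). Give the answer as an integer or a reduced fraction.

1. [int C1,C2]  r_C2² − 13r_C2 + 25/4 = 0  ⇒  r_C2 = 1/2 or 25/2
2. given r_C2 < 59/22: keep 1/2

1/2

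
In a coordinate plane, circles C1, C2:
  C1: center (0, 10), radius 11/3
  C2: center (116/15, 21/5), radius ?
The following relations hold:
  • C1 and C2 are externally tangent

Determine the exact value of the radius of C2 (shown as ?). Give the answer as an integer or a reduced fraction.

1. [ext C1·C2]  r_C2² + (22/3)r_C2 − 80 = 0  ⇒  r_C2 = 6 (r>0 drops 1)

6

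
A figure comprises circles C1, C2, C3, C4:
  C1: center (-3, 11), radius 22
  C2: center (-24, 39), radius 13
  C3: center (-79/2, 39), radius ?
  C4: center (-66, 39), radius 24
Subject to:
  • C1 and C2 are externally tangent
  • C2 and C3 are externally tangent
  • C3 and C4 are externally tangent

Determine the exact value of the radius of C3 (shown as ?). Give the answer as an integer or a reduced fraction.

1. [ext C2·C3]  r_C3² + 26r_C3 − 285/4 = 0  ⇒  r_C3 = 5/2 (r>0 drops 1)
2. [ext C3·C4]  r_C3² + 48r_C3 − 505/4 = 0  ⇒  r_C3 = 5/2 (r>0 drops 1)

5/2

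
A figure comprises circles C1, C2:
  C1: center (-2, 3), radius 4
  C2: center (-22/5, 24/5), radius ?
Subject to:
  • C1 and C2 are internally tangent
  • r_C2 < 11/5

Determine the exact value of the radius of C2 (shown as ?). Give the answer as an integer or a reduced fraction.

1

1. [int C1,C2]  r_C2² − 8r_C2 + 7 = 0  ⇒  r_C2 = 1 or 7
2. given r_C2 < 11/5: keep 1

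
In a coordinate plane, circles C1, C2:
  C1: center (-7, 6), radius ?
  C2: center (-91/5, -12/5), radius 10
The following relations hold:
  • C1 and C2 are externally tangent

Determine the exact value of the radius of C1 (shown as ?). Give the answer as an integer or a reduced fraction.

1. [ext C1·C2]  r_C1² + 20r_C1 − 96 = 0  ⇒  r_C1 = 4 (r>0 drops 1)

4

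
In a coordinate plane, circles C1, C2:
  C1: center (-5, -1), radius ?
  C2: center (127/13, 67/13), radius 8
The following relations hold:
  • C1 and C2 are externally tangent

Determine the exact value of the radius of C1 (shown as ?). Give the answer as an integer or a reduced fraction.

1. [ext C1·C2]  r_C1² + 16r_C1 − 192 = 0  ⇒  r_C1 = 8 (r>0 drops 1)

8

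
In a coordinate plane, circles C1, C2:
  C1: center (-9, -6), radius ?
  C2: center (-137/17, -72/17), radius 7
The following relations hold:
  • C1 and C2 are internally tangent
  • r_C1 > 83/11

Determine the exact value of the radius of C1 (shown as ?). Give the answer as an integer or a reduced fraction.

1. [int C1,C2]  r_C1² − 14r_C1 + 45 = 0  ⇒  r_C1 = 5 or 9
2. given r_C1 > 83/11: keep 9

9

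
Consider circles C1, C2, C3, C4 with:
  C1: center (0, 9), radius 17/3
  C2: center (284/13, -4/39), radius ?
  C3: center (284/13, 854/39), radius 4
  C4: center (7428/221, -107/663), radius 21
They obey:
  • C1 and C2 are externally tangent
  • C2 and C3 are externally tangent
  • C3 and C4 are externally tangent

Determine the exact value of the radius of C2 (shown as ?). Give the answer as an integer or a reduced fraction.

18

1. [ext C1·C2]  r_C2² + (34/3)r_C2 − 528 = 0  ⇒  r_C2 = 18 (r>0 drops 1)
2. [ext C2·C3]  r_C2² + 8r_C2 − 468 = 0  ⇒  r_C2 = 18 (r>0 drops 1)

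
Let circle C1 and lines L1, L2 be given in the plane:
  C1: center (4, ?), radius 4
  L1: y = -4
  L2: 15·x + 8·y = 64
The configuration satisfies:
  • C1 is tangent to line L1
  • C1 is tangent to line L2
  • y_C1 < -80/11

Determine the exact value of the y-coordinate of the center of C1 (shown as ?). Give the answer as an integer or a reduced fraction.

1. [C1‖L1]  y_C1² + 8y_C1 = 0  ⇒  y_C1 = -8 or 0
2. [C1‖L2]  y_C1² − 1y_C1 − 72 = 0  ⇒  y_C1 = -8 or 9

-8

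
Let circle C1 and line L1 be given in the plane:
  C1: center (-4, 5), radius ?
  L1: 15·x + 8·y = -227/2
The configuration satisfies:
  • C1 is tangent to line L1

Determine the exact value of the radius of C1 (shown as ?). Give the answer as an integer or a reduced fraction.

11/2

1. [C1‖L1]  r_C1² − 121/4 = 0  ⇒  r_C1 = 11/2 (r>0 drops 1)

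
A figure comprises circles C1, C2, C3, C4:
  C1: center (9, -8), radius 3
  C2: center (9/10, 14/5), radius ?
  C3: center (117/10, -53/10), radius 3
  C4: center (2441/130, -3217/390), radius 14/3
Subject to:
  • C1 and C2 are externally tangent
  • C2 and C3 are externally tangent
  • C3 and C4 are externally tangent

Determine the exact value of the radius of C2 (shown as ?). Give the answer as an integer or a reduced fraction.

1. [ext C1·C2]  r_C2² + 6r_C2 − 693/4 = 0  ⇒  r_C2 = 21/2 (r>0 drops 1)
2. [ext C2·C3]  r_C2² + 6r_C2 − 693/4 = 0  ⇒  r_C2 = 21/2 (r>0 drops 1)

21/2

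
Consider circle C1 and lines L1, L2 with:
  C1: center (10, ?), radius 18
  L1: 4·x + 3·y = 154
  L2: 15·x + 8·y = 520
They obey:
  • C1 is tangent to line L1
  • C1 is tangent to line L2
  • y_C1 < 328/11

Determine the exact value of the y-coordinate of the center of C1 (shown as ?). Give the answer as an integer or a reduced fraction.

8

1. [C1‖L1]  y_C1² − 76y_C1 + 544 = 0  ⇒  y_C1 = 8 or 68
2. [C1‖L2]  y_C1² − (185/2)y_C1 + 676 = 0  ⇒  y_C1 = 8 or 169/2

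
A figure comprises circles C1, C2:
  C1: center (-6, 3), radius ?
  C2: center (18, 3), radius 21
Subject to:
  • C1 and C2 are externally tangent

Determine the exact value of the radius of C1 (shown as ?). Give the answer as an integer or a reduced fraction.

3

1. [ext C1·C2]  r_C1² + 42r_C1 − 135 = 0  ⇒  r_C1 = 3 (r>0 drops 1)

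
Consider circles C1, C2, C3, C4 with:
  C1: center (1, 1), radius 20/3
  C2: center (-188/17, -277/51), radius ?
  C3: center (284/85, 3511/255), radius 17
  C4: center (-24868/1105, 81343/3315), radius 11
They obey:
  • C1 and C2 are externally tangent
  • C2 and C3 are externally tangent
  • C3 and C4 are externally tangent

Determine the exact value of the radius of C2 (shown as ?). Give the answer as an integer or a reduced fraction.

1. [ext C1·C2]  r_C2² + (40/3)r_C2 − 427/3 = 0  ⇒  r_C2 = 7 (r>0 drops 1)
2. [ext C2·C3]  r_C2² + 34r_C2 − 287 = 0  ⇒  r_C2 = 7 (r>0 drops 1)

7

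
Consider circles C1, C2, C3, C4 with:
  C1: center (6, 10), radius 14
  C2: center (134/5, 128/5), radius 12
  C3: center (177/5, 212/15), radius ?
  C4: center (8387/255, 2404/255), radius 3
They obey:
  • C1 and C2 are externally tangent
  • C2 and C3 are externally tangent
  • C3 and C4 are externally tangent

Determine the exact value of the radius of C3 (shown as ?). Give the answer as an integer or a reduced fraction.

1. [ext C2·C3]  r_C3² + 24r_C3 − 553/9 = 0  ⇒  r_C3 = 7/3 (r>0 drops 1)
2. [ext C3·C4]  r_C3² + 6r_C3 − 175/9 = 0  ⇒  r_C3 = 7/3 (r>0 drops 1)

7/3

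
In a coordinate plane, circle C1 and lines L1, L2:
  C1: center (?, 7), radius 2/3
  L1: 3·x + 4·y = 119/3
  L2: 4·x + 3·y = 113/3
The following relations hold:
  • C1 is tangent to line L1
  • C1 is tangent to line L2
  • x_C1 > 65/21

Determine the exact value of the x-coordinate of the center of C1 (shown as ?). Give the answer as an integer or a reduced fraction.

5

1. [C1‖L1]  x_C1² − (70/9)x_C1 + 125/9 = 0  ⇒  x_C1 = 25/9 or 5
2. [C1‖L2]  x_C1² − (25/3)x_C1 + 50/3 = 0  ⇒  x_C1 = 10/3 or 5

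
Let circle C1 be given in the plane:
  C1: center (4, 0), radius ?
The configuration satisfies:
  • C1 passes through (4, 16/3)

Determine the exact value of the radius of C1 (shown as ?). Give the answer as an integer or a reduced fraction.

1. [C1∋P]  r_C1² − 256/9 = 0  ⇒  r_C1 = 16/3 (r>0 drops 1)

16/3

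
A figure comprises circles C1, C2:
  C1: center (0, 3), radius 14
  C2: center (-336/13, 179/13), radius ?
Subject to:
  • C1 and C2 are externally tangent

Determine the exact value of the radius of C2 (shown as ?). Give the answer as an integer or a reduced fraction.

14

1. [ext C1·C2]  r_C2² + 28r_C2 − 588 = 0  ⇒  r_C2 = 14 (r>0 drops 1)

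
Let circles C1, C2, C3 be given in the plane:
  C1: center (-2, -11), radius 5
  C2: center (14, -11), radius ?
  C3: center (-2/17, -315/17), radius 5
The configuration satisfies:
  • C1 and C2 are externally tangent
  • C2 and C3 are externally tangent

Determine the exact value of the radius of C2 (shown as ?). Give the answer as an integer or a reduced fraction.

1. [ext C1·C2]  r_C2² + 10r_C2 − 231 = 0  ⇒  r_C2 = 11 (r>0 drops 1)
2. [ext C2·C3]  r_C2² + 10r_C2 − 231 = 0  ⇒  r_C2 = 11 (r>0 drops 1)

11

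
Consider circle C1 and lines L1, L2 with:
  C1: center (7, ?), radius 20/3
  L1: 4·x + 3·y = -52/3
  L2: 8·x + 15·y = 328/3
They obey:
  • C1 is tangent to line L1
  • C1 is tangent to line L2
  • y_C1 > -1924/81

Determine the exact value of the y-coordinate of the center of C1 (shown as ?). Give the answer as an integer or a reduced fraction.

1. [C1‖L1]  y_C1² + (272/9)y_C1 + 944/9 = 0  ⇒  y_C1 = -236/9 or -4
2. [C1‖L2]  y_C1² − (64/9)y_C1 − 400/9 = 0  ⇒  y_C1 = -4 or 100/9

-4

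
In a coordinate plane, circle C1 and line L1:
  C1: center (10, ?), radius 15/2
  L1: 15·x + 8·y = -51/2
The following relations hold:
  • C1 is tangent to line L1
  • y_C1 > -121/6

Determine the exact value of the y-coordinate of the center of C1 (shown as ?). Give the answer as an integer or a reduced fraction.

-6

1. [C1‖L1]  y_C1² + (351/8)y_C1 + 909/4 = 0  ⇒  y_C1 = -303/8 or -6
2. given y_C1 > -121/6: keep -6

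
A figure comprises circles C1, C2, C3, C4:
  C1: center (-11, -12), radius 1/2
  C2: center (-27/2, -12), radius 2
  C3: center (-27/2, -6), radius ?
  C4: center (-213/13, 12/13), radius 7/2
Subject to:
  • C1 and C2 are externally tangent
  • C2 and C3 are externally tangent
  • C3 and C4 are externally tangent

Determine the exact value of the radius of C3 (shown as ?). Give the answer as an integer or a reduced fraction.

1. [ext C2·C3]  r_C3² + 4r_C3 − 32 = 0  ⇒  r_C3 = 4 (r>0 drops 1)
2. [ext C3·C4]  r_C3² + 7r_C3 − 44 = 0  ⇒  r_C3 = 4 (r>0 drops 1)

4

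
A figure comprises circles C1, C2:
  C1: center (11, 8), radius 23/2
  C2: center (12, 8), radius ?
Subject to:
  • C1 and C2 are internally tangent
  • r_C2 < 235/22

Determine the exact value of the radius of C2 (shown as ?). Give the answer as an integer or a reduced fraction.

21/2

1. [int C1,C2]  r_C2² − 23r_C2 + 525/4 = 0  ⇒  r_C2 = 21/2 or 25/2
2. given r_C2 < 235/22: keep 21/2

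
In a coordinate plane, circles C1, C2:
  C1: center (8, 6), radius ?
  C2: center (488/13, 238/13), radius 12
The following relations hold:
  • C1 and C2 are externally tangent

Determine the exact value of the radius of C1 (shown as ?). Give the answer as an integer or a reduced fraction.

1. [ext C1·C2]  r_C1² + 24r_C1 − 880 = 0  ⇒  r_C1 = 20 (r>0 drops 1)

20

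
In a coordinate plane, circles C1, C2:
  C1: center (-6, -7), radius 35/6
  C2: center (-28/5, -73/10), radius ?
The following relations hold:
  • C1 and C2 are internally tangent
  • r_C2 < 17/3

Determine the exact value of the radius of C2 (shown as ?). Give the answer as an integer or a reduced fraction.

16/3

1. [int C1,C2]  r_C2² − (35/3)r_C2 + 304/9 = 0  ⇒  r_C2 = 16/3 or 19/3
2. given r_C2 < 17/3: keep 16/3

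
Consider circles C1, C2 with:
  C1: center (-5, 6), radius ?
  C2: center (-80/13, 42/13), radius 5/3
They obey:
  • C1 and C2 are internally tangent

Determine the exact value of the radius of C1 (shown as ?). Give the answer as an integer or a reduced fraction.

14/3

1. [int C1,C2]  r_C1² − (10/3)r_C1 − 56/9 = 0  ⇒  r_C1 = 14/3 (r>0 drops 1)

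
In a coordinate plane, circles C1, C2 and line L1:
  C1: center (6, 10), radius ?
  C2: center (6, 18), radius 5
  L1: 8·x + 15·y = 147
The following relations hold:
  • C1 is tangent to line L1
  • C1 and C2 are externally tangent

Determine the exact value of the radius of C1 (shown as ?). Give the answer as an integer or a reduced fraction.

1. [C1‖L1]  r_C1² − 9 = 0  ⇒  r_C1 = 3 (r>0 drops 1)
2. [ext C1·C2]  r_C1² + 10r_C1 − 39 = 0  ⇒  r_C1 = 3 (r>0 drops 1)

3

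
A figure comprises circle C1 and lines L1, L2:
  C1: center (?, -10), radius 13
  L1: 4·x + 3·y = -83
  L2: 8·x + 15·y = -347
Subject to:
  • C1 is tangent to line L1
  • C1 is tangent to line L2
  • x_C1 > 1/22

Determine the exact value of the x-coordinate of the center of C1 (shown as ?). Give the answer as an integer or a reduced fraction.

1. [C1‖L1]  x_C1² + (53/2)x_C1 − 177/2 = 0  ⇒  x_C1 = -59/2 or 3
2. [C1‖L2]  x_C1² + (197/4)x_C1 − 627/4 = 0  ⇒  x_C1 = -209/4 or 3

3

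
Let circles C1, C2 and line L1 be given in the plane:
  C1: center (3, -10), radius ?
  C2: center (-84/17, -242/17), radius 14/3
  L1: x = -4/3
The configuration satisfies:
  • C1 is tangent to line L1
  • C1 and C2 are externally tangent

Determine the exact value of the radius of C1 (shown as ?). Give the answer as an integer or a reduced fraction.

1. [C1‖L1]  r_C1² − 169/9 = 0  ⇒  r_C1 = 13/3 (r>0 drops 1)
2. [ext C1·C2]  r_C1² + (28/3)r_C1 − 533/9 = 0  ⇒  r_C1 = 13/3 (r>0 drops 1)

13/3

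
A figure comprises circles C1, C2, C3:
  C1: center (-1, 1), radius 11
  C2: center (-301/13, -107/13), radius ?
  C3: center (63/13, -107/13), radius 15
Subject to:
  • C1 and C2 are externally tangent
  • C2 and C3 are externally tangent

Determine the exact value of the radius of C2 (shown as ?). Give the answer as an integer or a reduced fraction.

13

1. [ext C1·C2]  r_C2² + 22r_C2 − 455 = 0  ⇒  r_C2 = 13 (r>0 drops 1)
2. [ext C2·C3]  r_C2² + 30r_C2 − 559 = 0  ⇒  r_C2 = 13 (r>0 drops 1)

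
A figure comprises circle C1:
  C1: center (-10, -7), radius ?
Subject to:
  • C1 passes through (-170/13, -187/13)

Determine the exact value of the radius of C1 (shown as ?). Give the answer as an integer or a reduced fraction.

1. [C1∋P]  r_C1² − 64 = 0  ⇒  r_C1 = 8 (r>0 drops 1)

8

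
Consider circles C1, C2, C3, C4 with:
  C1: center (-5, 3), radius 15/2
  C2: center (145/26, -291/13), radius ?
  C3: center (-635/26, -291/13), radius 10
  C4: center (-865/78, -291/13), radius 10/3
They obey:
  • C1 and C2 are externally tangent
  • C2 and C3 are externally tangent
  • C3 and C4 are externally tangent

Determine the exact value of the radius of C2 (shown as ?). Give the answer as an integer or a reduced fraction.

20

1. [ext C1·C2]  r_C2² + 15r_C2 − 700 = 0  ⇒  r_C2 = 20 (r>0 drops 1)
2. [ext C2·C3]  r_C2² + 20r_C2 − 800 = 0  ⇒  r_C2 = 20 (r>0 drops 1)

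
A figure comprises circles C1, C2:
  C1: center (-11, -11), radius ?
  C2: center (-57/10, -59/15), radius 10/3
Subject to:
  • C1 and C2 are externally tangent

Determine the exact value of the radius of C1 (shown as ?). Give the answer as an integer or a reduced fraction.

1. [ext C1·C2]  r_C1² + (20/3)r_C1 − 803/12 = 0  ⇒  r_C1 = 11/2 (r>0 drops 1)

11/2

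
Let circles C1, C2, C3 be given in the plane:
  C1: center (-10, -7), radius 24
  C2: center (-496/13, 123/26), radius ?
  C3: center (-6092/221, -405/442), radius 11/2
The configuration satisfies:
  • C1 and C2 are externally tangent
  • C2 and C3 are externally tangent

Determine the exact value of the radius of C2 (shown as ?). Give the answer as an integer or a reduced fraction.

1. [ext C1·C2]  r_C2² + 48r_C2 − 1417/4 = 0  ⇒  r_C2 = 13/2 (r>0 drops 1)
2. [ext C2·C3]  r_C2² + 11r_C2 − 455/4 = 0  ⇒  r_C2 = 13/2 (r>0 drops 1)

13/2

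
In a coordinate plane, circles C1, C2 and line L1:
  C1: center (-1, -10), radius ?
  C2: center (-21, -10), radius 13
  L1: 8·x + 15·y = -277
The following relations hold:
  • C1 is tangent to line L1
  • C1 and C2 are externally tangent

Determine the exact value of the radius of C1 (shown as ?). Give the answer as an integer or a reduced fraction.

1. [C1‖L1]  r_C1² − 49 = 0  ⇒  r_C1 = 7 (r>0 drops 1)
2. [ext C1·C2]  r_C1² + 26r_C1 − 231 = 0  ⇒  r_C1 = 7 (r>0 drops 1)

7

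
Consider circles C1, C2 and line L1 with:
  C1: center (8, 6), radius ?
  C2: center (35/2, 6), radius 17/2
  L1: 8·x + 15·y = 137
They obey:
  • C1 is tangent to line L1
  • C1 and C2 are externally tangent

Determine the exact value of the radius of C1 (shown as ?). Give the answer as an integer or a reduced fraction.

1. [C1‖L1]  r_C1² − 1 = 0  ⇒  r_C1 = 1 (r>0 drops 1)
2. [ext C1·C2]  r_C1² + 17r_C1 − 18 = 0  ⇒  r_C1 = 1 (r>0 drops 1)

1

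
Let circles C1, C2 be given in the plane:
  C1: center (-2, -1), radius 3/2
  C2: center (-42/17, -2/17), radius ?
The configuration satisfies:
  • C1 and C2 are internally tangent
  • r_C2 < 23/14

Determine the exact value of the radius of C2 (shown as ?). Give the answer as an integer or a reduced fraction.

1/2

1. [int C1,C2]  r_C2² − 3r_C2 + 5/4 = 0  ⇒  r_C2 = 1/2 or 5/2
2. given r_C2 < 23/14: keep 1/2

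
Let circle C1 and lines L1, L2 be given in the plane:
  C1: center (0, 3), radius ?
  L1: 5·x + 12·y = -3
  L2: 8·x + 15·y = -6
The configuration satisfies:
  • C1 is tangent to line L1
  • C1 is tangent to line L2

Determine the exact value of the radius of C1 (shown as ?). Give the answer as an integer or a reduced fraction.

3

1. [C1‖L1]  r_C1² − 9 = 0  ⇒  r_C1 = 3 (r>0 drops 1)
2. [C1‖L2]  r_C1² − 9 = 0  ⇒  r_C1 = 3 (r>0 drops 1)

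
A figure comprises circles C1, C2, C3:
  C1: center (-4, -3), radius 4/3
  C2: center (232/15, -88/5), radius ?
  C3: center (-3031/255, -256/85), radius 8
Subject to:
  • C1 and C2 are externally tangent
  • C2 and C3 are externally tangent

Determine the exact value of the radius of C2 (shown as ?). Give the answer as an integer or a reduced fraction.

23

1. [ext C1·C2]  r_C2² + (8/3)r_C2 − 1771/3 = 0  ⇒  r_C2 = 23 (r>0 drops 1)
2. [ext C2·C3]  r_C2² + 16r_C2 − 897 = 0  ⇒  r_C2 = 23 (r>0 drops 1)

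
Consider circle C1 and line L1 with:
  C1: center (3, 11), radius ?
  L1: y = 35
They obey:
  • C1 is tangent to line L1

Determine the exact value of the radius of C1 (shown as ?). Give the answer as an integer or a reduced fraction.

24

1. [C1‖L1]  r_C1² − 576 = 0  ⇒  r_C1 = 24 (r>0 drops 1)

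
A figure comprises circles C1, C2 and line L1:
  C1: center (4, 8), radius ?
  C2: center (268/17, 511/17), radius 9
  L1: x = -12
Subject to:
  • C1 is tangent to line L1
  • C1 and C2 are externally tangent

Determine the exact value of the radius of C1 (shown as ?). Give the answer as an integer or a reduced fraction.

16

1. [C1‖L1]  r_C1² − 256 = 0  ⇒  r_C1 = 16 (r>0 drops 1)
2. [ext C1·C2]  r_C1² + 18r_C1 − 544 = 0  ⇒  r_C1 = 16 (r>0 drops 1)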